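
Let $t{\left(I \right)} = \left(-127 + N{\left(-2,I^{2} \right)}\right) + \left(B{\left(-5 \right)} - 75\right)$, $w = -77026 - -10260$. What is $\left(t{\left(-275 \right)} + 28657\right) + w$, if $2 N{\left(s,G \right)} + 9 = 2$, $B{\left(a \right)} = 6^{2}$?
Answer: $- \frac{76557}{2} \approx -38279.0$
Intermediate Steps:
$w = -66766$ ($w = -77026 + 10260 = -66766$)
$B{\left(a \right)} = 36$
$N{\left(s,G \right)} = - \frac{7}{2}$ ($N{\left(s,G \right)} = - \frac{9}{2} + \frac{1}{2} \cdot 2 = - \frac{9}{2} + 1 = - \frac{7}{2}$)
$t{\left(I \right)} = - \frac{339}{2}$ ($t{\left(I \right)} = \left(-127 - \frac{7}{2}\right) + \left(36 - 75\right) = - \frac{261}{2} - 39 = - \frac{339}{2}$)
$\left(t{\left(-275 \right)} + 28657\right) + w = \left(- \frac{339}{2} + 28657\right) - 66766 = \frac{56975}{2} - 66766 = - \frac{76557}{2}$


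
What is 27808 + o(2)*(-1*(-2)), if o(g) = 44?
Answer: 27896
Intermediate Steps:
27808 + o(2)*(-1*(-2)) = 27808 + 44*(-1*(-2)) = 27808 + 44*2 = 27808 + 88 = 27896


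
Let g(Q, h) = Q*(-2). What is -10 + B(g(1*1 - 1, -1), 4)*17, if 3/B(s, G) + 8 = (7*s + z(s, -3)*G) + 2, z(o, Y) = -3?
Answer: -77/6 ≈ -12.833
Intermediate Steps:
g(Q, h) = -2*Q
B(s, G) = 3/(-6 - 3*G + 7*s) (B(s, G) = 3/(-8 + ((7*s - 3*G) + 2)) = 3/(-8 + ((-3*G + 7*s) + 2)) = 3/(-8 + (2 - 3*G + 7*s)) = 3/(-6 - 3*G + 7*s))
-10 + B(g(1*1 - 1, -1), 4)*17 = -10 + (3/(-6 - 3*4 + 7*(-2*(1*1 - 1))))*17 = -10 + (3/(-6 - 12 + 7*(-2*(1 - 1))))*17 = -10 + (3/(-6 - 12 + 7*(-2*0)))*17 = -10 + (3/(-6 - 12 + 7*0))*17 = -10 + (3/(-6 - 12 + 0))*17 = -10 + (3/(-18))*17 = -10 + (3*(-1/18))*17 = -10 - ⅙*17 = -10 - 17/6 = -77/6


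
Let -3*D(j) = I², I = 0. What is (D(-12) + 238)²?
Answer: 56644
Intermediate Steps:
D(j) = 0 (D(j) = -⅓*0² = -⅓*0 = 0)
(D(-12) + 238)² = (0 + 238)² = 238² = 56644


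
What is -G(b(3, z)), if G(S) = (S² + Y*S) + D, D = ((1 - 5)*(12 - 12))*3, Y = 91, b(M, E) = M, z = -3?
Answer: -282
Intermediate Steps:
D = 0 (D = -4*0*3 = 0*3 = 0)
G(S) = S² + 91*S (G(S) = (S² + 91*S) + 0 = S² + 91*S)
-G(b(3, z)) = -3*(91 + 3) = -3*94 = -1*282 = -282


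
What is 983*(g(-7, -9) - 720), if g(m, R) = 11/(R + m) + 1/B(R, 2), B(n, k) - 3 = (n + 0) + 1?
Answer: -56690593/80 ≈ -7.0863e+5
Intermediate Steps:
B(n, k) = 4 + n (B(n, k) = 3 + ((n + 0) + 1) = 3 + (n + 1) = 3 + (1 + n) = 4 + n)
g(m, R) = 1/(4 + R) + 11/(R + m) (g(m, R) = 11/(R + m) + 1/(4 + R) = 1/(4 + R) + 11/(R + m))
983*(g(-7, -9) - 720) = 983*((44 - 7 + 12*(-9))/((4 - 9)*(-9 - 7)) - 720) = 983*((44 - 7 - 108)/(-5*(-16)) - 720) = 983*(-⅕*(-1/16)*(-71) - 720) = 983*(-71/80 - 720) = 983*(-57671/80) = -56690593/80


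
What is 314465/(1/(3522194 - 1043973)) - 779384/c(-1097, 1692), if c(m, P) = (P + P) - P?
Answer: 329649723146749/423 ≈ 7.7931e+11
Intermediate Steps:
c(m, P) = P (c(m, P) = 2*P - P = P)
314465/(1/(3522194 - 1043973)) - 779384/c(-1097, 1692) = 314465/(1/(3522194 - 1043973)) - 779384/1692 = 314465/(1/2478221) - 779384*1/1692 = 314465/(1/2478221) - 194846/423 = 314465*2478221 - 194846/423 = 779313766765 - 194846/423 = 329649723146749/423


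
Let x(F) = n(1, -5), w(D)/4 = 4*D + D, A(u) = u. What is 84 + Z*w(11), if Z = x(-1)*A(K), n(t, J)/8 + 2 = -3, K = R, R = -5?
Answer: 44084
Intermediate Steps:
K = -5
n(t, J) = -40 (n(t, J) = -16 + 8*(-3) = -16 - 24 = -40)
w(D) = 20*D (w(D) = 4*(4*D + D) = 4*(5*D) = 20*D)
x(F) = -40
Z = 200 (Z = -40*(-5) = 200)
84 + Z*w(11) = 84 + 200*(20*11) = 84 + 200*220 = 84 + 44000 = 44084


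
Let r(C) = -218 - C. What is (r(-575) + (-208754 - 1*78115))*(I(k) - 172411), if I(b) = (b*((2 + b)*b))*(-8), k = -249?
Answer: -35052326471280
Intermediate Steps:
I(b) = -8*b**2*(2 + b) (I(b) = (b*(b*(2 + b)))*(-8) = (b**2*(2 + b))*(-8) = -8*b**2*(2 + b))
(r(-575) + (-208754 - 1*78115))*(I(k) - 172411) = ((-218 - 1*(-575)) + (-208754 - 1*78115))*(8*(-249)**2*(-2 - 1*(-249)) - 172411) = ((-218 + 575) + (-208754 - 78115))*(8*62001*(-2 + 249) - 172411) = (357 - 286869)*(8*62001*247 - 172411) = -286512*(122513976 - 172411) = -286512*122341565 = -35052326471280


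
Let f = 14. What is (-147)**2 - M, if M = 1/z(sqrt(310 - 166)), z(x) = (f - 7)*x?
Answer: 1815155/84 ≈ 21609.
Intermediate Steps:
z(x) = 7*x (z(x) = (14 - 7)*x = 7*x)
M = 1/84 (M = 1/(7*sqrt(310 - 166)) = 1/(7*sqrt(144)) = 1/(7*12) = 1/84 ≈ 0.011905)
(-147)**2 - M = (-147)**2 - 1*1/84 = 21609 - 1/84 = 1815155/84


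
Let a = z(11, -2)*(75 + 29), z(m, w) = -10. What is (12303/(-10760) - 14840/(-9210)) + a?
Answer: -10301721623/9909960 ≈ -1039.5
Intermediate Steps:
a = -1040 (a = -10*(75 + 29) = -10*104 = -1040)
(12303/(-10760) - 14840/(-9210)) + a = (12303/(-10760) - 14840/(-9210)) - 1040 = (12303*(-1/10760) - 14840*(-1/9210)) - 1040 = (-12303/10760 + 1484/921) - 1040 = 4636777/9909960 - 1040 = -10301721623/9909960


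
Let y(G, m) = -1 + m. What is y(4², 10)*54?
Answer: 486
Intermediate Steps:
y(4², 10)*54 = (-1 + 10)*54 = 9*54 = 486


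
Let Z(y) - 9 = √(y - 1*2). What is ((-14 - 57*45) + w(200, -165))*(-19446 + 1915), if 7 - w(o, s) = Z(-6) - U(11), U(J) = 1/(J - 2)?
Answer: 407210068/9 + 35062*I*√2 ≈ 4.5246e+7 + 49585.0*I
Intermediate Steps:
U(J) = 1/(-2 + J)
Z(y) = 9 + √(-2 + y) (Z(y) = 9 + √(y - 1*2) = 9 + √(y - 2) = 9 + √(-2 + y))
w(o, s) = -17/9 - 2*I*√2 (w(o, s) = 7 - ((9 + √(-2 - 6)) - 1/(-2 + 11)) = 7 - ((9 + √(-8)) - 1/9) = 7 - ((9 + 2*I*√2) - 1*⅑) = 7 - ((9 + 2*I*√2) - ⅑) = 7 - (80/9 + 2*I*√2) = 7 + (-80/9 - 2*I*√2) = -17/9 - 2*I*√2)
((-14 - 57*45) + w(200, -165))*(-19446 + 1915) = ((-14 - 57*45) + (-17/9 - 2*I*√2))*(-19446 + 1915) = ((-14 - 2565) + (-17/9 - 2*I*√2))*(-17531) = (-2579 + (-17/9 - 2*I*√2))*(-17531) = (-23228/9 - 2*I*√2)*(-17531) = 407210068/9 + 35062*I*√2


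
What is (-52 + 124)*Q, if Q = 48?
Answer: 3456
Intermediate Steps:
(-52 + 124)*Q = (-52 + 124)*48 = 72*48 = 3456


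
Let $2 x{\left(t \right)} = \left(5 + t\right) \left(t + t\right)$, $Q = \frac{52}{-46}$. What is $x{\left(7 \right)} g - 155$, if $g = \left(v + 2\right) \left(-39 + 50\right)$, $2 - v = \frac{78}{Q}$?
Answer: $67297$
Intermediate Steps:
$Q = - \frac{26}{23}$ ($Q = 52 \left(- \frac{1}{46}\right) = - \frac{26}{23} \approx -1.1304$)
$x{\left(t \right)} = t \left(5 + t\right)$ ($x{\left(t \right)} = \frac{\left(5 + t\right) \left(t + t\right)}{2} = \frac{\left(5 + t\right) 2 t}{2} = \frac{2 t \left(5 + t\right)}{2} = t \left(5 + t\right)$)
$v = 71$ ($v = 2 - \frac{78}{- \frac{26}{23}} = 2 - 78 \left(- \frac{23}{26}\right) = 2 - -69 = 2 + 69 = 71$)
$g = 803$ ($g = \left(71 + 2\right) \left(-39 + 50\right) = 73 \cdot 11 = 803$)
$x{\left(7 \right)} g - 155 = 7 \left(5 + 7\right) 803 - 155 = 7 \cdot 12 \cdot 803 - 155 = 84 \cdot 803 - 155 = 67452 - 155 = 67297$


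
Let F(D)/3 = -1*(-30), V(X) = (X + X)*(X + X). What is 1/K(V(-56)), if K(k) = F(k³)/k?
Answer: 6272/45 ≈ 139.38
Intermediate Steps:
V(X) = 4*X² (V(X) = (2*X)*(2*X) = 4*X²)
F(D) = 90 (F(D) = 3*(-1*(-30)) = 3*30 = 90)
K(k) = 90/k
1/K(V(-56)) = 1/(90/((4*(-56)²))) = 1/(90/((4*3136))) = 1/(90/12544) = 1/(90*(1/12544)) = 1/(45/6272) = 6272/45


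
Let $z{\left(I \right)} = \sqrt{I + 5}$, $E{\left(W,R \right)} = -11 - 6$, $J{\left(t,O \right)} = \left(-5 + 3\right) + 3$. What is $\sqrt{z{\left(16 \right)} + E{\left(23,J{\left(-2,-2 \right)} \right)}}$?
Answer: $\sqrt{-17 + \sqrt{21}} \approx 3.5238 i$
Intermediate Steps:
$J{\left(t,O \right)} = 1$ ($J{\left(t,O \right)} = -2 + 3 = 1$)
$E{\left(W,R \right)} = -17$
$z{\left(I \right)} = \sqrt{5 + I}$
$\sqrt{z{\left(16 \right)} + E{\left(23,J{\left(-2,-2 \right)} \right)}} = \sqrt{\sqrt{5 + 16} - 17} = \sqrt{\sqrt{21} - 17} = \sqrt{-17 + \sqrt{21}}$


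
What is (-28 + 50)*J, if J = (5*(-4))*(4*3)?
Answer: -5280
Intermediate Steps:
J = -240 (J = -20*12 = -240)
(-28 + 50)*J = (-28 + 50)*(-240) = 22*(-240) = -5280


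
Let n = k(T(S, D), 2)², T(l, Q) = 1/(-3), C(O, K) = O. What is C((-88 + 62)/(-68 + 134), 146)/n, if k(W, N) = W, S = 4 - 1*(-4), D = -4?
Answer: -39/11 ≈ -3.5455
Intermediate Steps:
S = 8 (S = 4 + 4 = 8)
T(l, Q) = -⅓
n = ⅑ (n = (-⅓)² = ⅑ ≈ 0.11111)
C((-88 + 62)/(-68 + 134), 146)/n = ((-88 + 62)/(-68 + 134))/(⅑) = -26/66*9 = -26*1/66*9 = -13/33*9 = -39/11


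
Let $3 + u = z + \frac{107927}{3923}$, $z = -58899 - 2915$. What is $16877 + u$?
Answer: $- \frac{176191693}{3923} \approx -44913.0$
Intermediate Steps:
$z = -61814$ ($z = -58899 - 2915 = -61814$)
$u = - \frac{242400164}{3923}$ ($u = -3 - \left(61814 - \frac{107927}{3923}\right) = -3 + \left(-61814 + 107927 \cdot \frac{1}{3923}\right) = -3 + \left(-61814 + \frac{107927}{3923}\right) = -3 - \frac{242388395}{3923} = - \frac{242400164}{3923} \approx -61790.0$)
$16877 + u = 16877 - \frac{242400164}{3923} = - \frac{176191693}{3923}$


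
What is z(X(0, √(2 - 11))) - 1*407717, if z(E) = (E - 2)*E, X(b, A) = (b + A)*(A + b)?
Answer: -407618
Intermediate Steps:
X(b, A) = (A + b)² (X(b, A) = (A + b)*(A + b) = (A + b)²)
z(E) = E*(-2 + E) (z(E) = (-2 + E)*E = E*(-2 + E))
z(X(0, √(2 - 11))) - 1*407717 = (√(2 - 11) + 0)²*(-2 + (√(2 - 11) + 0)²) - 1*407717 = (√(-9) + 0)²*(-2 + (√(-9) + 0)²) - 407717 = (3*I + 0)²*(-2 + (3*I + 0)²) - 407717 = (3*I)²*(-2 + (3*I)²) - 407717 = -9*(-2 - 9) - 407717 = -9*(-11) - 407717 = 99 - 407717 = -407618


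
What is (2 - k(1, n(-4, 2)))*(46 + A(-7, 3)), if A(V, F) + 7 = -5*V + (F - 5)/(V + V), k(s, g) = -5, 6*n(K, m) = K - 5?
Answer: 519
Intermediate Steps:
n(K, m) = -5/6 + K/6 (n(K, m) = (K - 5)/6 = (-5 + K)/6 = -5/6 + K/6)
A(V, F) = -7 - 5*V + (-5 + F)/(2*V) (A(V, F) = -7 + (-5*V + (F - 5)/(V + V)) = -7 + (-5*V + (-5 + F)/((2*V))) = -7 + (-5*V + (-5 + F)*(1/(2*V))) = -7 + (-5*V + (-5 + F)/(2*V)) = -7 - 5*V + (-5 + F)/(2*V))
(2 - k(1, n(-4, 2)))*(46 + A(-7, 3)) = (2 - 1*(-5))*(46 + (1/2)*(-5 + 3 - 14*(-7) - 10*(-7)**2)/(-7)) = (2 + 5)*(46 + (1/2)*(-1/7)*(-5 + 3 + 98 - 10*49)) = 7*(46 + (1/2)*(-1/7)*(-5 + 3 + 98 - 490)) = 7*(46 + (1/2)*(-1/7)*(-394)) = 7*(46 + 197/7) = 7*(519/7) = 519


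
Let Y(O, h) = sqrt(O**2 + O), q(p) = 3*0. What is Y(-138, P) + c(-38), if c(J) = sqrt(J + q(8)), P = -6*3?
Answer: sqrt(18906) + I*sqrt(38) ≈ 137.5 + 6.1644*I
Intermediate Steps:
q(p) = 0
P = -18
c(J) = sqrt(J) (c(J) = sqrt(J + 0) = sqrt(J))
Y(O, h) = sqrt(O + O**2)
Y(-138, P) + c(-38) = sqrt(-138*(1 - 138)) + sqrt(-38) = sqrt(-138*(-137)) + I*sqrt(38) = sqrt(18906) + I*sqrt(38)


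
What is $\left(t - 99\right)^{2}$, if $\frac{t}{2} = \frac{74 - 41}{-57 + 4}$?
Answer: $\frac{28227969}{2809} \approx 10049.0$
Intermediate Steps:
$t = - \frac{66}{53}$ ($t = 2 \frac{74 - 41}{-57 + 4} = 2 \frac{33}{-53} = 2 \cdot 33 \left(- \frac{1}{53}\right) = 2 \left(- \frac{33}{53}\right) = - \frac{66}{53} \approx -1.2453$)
$\left(t - 99\right)^{2} = \left(- \frac{66}{53} - 99\right)^{2} = \left(- \frac{5313}{53}\right)^{2} = \frac{28227969}{2809}$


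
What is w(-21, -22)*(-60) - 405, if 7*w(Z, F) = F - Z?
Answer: -2775/7 ≈ -396.43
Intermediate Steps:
w(Z, F) = -Z/7 + F/7 (w(Z, F) = (F - Z)/7 = -Z/7 + F/7)
w(-21, -22)*(-60) - 405 = (-1/7*(-21) + (1/7)*(-22))*(-60) - 405 = (3 - 22/7)*(-60) - 405 = -1/7*(-60) - 405 = 60/7 - 405 = -2775/7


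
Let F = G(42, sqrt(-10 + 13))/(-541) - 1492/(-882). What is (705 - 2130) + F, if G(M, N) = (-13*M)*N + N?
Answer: -627679/441 + 545*sqrt(3)/541 ≈ -1421.6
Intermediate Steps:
G(M, N) = N - 13*M*N (G(M, N) = -13*M*N + N = N - 13*M*N)
F = 746/441 + 545*sqrt(3)/541 (F = (sqrt(-10 + 13)*(1 - 13*42))/(-541) - 1492/(-882) = (sqrt(3)*(1 - 546))*(-1/541) - 1492*(-1/882) = (sqrt(3)*(-545))*(-1/541) + 746/441 = -545*sqrt(3)*(-1/541) + 746/441 = 545*sqrt(3)/541 + 746/441 = 746/441 + 545*sqrt(3)/541 ≈ 3.4365)
(705 - 2130) + F = (705 - 2130) + (746/441 + 545*sqrt(3)/541) = -1425 + (746/441 + 545*sqrt(3)/541) = -627679/441 + 545*sqrt(3)/541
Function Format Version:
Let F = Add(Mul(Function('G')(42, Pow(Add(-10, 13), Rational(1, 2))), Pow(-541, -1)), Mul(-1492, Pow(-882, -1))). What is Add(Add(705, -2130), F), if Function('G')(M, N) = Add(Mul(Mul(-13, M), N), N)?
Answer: Add(Rational(-627679, 441), Mul(Rational(545, 541), Pow(3, Rational(1, 2)))) ≈ -1421.6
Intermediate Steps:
Function('G')(M, N) = Add(N, Mul(-13, M, N)) (Function('G')(M, N) = Add(Mul(-13, M, N), N) = Add(N, Mul(-13, M, N)))
F = Add(Rational(746, 441), Mul(Rational(545, 541), Pow(3, Rational(1, 2)))) (F = Add(Mul(Mul(Pow(Add(-10, 13), Rational(1, 2)), Add(1, Mul(-13, 42))), Pow(-541, -1)), Mul(-1492, Pow(-882, -1))) = Add(Mul(Mul(Pow(3, Rational(1, 2)), Add(1, -546)), Rational(-1, 541)), Mul(-1492, Rational(-1, 882))) = Add(Mul(Mul(Pow(3, Rational(1, 2)), -545), Rational(-1, 541)), Rational(746, 441)) = Add(Mul(Mul(-545, Pow(3, Rational(1, 2))), Rational(-1, 541)), Rational(746, 441)) = Add(Mul(Rational(545, 541), Pow(3, Rational(1, 2))), Rational(746, 441)) = Add(Rational(746, 441), Mul(Rational(545, 541), Pow(3, Rational(1, 2)))) ≈ 3.4365)
Add(Add(705, -2130), F) = Add(Add(705, -2130), Add(Rational(746, 441), Mul(Rational(545, 541), Pow(3, Rational(1, 2))))) = Add(-1425, Add(Rational(746, 441), Mul(Rational(545, 541), Pow(3, Rational(1, 2))))) = Add(Rational(-627679, 441), Mul(Rational(545, 541), Pow(3, Rational(1, 2))))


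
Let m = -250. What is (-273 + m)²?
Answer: 273529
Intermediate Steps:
(-273 + m)² = (-273 - 250)² = (-523)² = 273529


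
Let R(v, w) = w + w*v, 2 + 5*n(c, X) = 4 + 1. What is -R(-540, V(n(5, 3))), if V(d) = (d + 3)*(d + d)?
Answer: 58212/25 ≈ 2328.5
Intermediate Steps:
n(c, X) = 3/5 (n(c, X) = -2/5 + (4 + 1)/5 = -2/5 + (1/5)*5 = -2/5 + 1 = 3/5)
V(d) = 2*d*(3 + d) (V(d) = (3 + d)*(2*d) = 2*d*(3 + d))
R(v, w) = w + v*w
-R(-540, V(n(5, 3))) = -2*(3/5)*(3 + 3/5)*(1 - 540) = -2*(3/5)*(18/5)*(-539) = -108*(-539)/25 = -1*(-58212/25) = 58212/25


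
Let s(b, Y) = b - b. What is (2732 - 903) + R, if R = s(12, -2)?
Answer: 1829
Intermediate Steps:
s(b, Y) = 0
R = 0
(2732 - 903) + R = (2732 - 903) + 0 = 1829 + 0 = 1829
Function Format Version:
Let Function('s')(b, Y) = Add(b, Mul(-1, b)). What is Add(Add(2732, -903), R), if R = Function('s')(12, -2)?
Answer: 1829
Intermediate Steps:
Function('s')(b, Y) = 0
R = 0
Add(Add(2732, -903), R) = Add(Add(2732, -903), 0) = Add(1829, 0) = 1829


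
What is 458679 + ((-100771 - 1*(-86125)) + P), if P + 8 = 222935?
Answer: 666960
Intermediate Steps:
P = 222927 (P = -8 + 222935 = 222927)
458679 + ((-100771 - 1*(-86125)) + P) = 458679 + ((-100771 - 1*(-86125)) + 222927) = 458679 + ((-100771 + 86125) + 222927) = 458679 + (-14646 + 222927) = 458679 + 208281 = 666960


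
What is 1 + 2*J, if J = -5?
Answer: -9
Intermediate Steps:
1 + 2*J = 1 + 2*(-5) = 1 - 10 = -9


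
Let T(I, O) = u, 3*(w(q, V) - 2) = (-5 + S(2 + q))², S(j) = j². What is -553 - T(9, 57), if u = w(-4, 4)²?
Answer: -5026/9 ≈ -558.44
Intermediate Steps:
w(q, V) = 2 + (-5 + (2 + q)²)²/3
u = 49/9 (u = (2 + (-5 + (2 - 4)²)²/3)² = (2 + (-5 + (-2)²)²/3)² = (2 + (-5 + 4)²/3)² = (2 + (⅓)*(-1)²)² = (2 + (⅓)*1)² = (2 + ⅓)² = (7/3)² = 49/9 ≈ 5.4444)
T(I, O) = 49/9
-553 - T(9, 57) = -553 - 1*49/9 = -553 - 49/9 = -5026/9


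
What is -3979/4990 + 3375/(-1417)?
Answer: -22479493/7070830 ≈ -3.1792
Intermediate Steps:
-3979/4990 + 3375/(-1417) = -3979*1/4990 + 3375*(-1/1417) = -3979/4990 - 3375/1417 = -22479493/7070830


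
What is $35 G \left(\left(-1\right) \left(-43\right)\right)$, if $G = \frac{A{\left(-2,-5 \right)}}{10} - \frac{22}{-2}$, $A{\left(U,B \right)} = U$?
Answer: $16254$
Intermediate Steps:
$G = \frac{54}{5}$ ($G = - \frac{2}{10} - \frac{22}{-2} = \left(-2\right) \frac{1}{10} - -11 = - \frac{1}{5} + 11 = \frac{54}{5} \approx 10.8$)
$35 G \left(\left(-1\right) \left(-43\right)\right) = 35 \cdot \frac{54}{5} \left(\left(-1\right) \left(-43\right)\right) = 378 \cdot 43 = 16254$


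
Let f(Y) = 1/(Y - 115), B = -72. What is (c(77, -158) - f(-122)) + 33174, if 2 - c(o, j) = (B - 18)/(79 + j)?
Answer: 7862443/237 ≈ 33175.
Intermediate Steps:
c(o, j) = 2 + 90/(79 + j) (c(o, j) = 2 - (-72 - 18)/(79 + j) = 2 - (-90)/(79 + j) = 2 + 90/(79 + j))
f(Y) = 1/(-115 + Y)
(c(77, -158) - f(-122)) + 33174 = (2*(124 - 158)/(79 - 158) - 1/(-115 - 122)) + 33174 = (2*(-34)/(-79) - 1/(-237)) + 33174 = (2*(-1/79)*(-34) - 1*(-1/237)) + 33174 = (68/79 + 1/237) + 33174 = 205/237 + 33174 = 7862443/237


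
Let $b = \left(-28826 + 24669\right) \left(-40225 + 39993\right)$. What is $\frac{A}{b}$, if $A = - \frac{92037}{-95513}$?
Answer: $\frac{8367}{8374093592} \approx 9.9915 \cdot 10^{-7}$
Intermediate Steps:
$A = \frac{8367}{8683}$ ($A = \left(-92037\right) \left(- \frac{1}{95513}\right) = \frac{8367}{8683} \approx 0.96361$)
$b = 964424$ ($b = \left(-4157\right) \left(-232\right) = 964424$)
$\frac{A}{b} = \frac{8367}{8683 \cdot 964424} = \frac{8367}{8683} \cdot \frac{1}{964424} = \frac{8367}{8374093592}$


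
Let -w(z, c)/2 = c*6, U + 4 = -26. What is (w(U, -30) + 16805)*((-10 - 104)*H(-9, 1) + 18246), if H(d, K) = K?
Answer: 311235780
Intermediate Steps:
U = -30 (U = -4 - 26 = -30)
w(z, c) = -12*c (w(z, c) = -2*c*6 = -12*c)
(w(U, -30) + 16805)*((-10 - 104)*H(-9, 1) + 18246) = (-12*(-30) + 16805)*((-10 - 104)*1 + 18246) = (360 + 16805)*(-114*1 + 18246) = 17165*(-114 + 18246) = 17165*18132 = 311235780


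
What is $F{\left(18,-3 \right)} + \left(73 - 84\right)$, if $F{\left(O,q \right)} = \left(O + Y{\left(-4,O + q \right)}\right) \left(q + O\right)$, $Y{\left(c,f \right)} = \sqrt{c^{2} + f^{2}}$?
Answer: $259 + 15 \sqrt{241} \approx 491.86$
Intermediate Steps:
$F{\left(O,q \right)} = \left(O + q\right) \left(O + \sqrt{16 + \left(O + q\right)^{2}}\right)$ ($F{\left(O,q \right)} = \left(O + \sqrt{\left(-4\right)^{2} + \left(O + q\right)^{2}}\right) \left(q + O\right) = \left(O + \sqrt{16 + \left(O + q\right)^{2}}\right) \left(O + q\right) = \left(O + q\right) \left(O + \sqrt{16 + \left(O + q\right)^{2}}\right)$)
$F{\left(18,-3 \right)} + \left(73 - 84\right) = \left(18^{2} + 18 \left(-3\right) + 18 \sqrt{16 + \left(18 - 3\right)^{2}} - 3 \sqrt{16 + \left(18 - 3\right)^{2}}\right) + \left(73 - 84\right) = \left(324 - 54 + 18 \sqrt{16 + 15^{2}} - 3 \sqrt{16 + 15^{2}}\right) - 11 = \left(324 - 54 + 18 \sqrt{16 + 225} - 3 \sqrt{16 + 225}\right) - 11 = \left(324 - 54 + 18 \sqrt{241} - 3 \sqrt{241}\right) - 11 = \left(270 + 15 \sqrt{241}\right) - 11 = 259 + 15 \sqrt{241}$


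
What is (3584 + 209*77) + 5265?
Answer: 24942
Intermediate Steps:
(3584 + 209*77) + 5265 = (3584 + 16093) + 5265 = 19677 + 5265 = 24942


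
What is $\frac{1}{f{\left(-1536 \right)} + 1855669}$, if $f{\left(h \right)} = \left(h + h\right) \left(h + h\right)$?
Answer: $\frac{1}{11292853} \approx 8.8552 \cdot 10^{-8}$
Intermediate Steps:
$f{\left(h \right)} = 4 h^{2}$ ($f{\left(h \right)} = 2 h 2 h = 4 h^{2}$)
$\frac{1}{f{\left(-1536 \right)} + 1855669} = \frac{1}{4 \left(-1536\right)^{2} + 1855669} = \frac{1}{4 \cdot 2359296 + 1855669} = \frac{1}{9437184 + 1855669} = \frac{1}{11292853}$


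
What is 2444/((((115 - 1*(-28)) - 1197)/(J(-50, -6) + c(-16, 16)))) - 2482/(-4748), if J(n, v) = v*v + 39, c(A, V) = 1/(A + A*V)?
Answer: -14750045067/85074664 ≈ -173.38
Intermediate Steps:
J(n, v) = 39 + v**2 (J(n, v) = v**2 + 39 = 39 + v**2)
2444/((((115 - 1*(-28)) - 1197)/(J(-50, -6) + c(-16, 16)))) - 2482/(-4748) = 2444/((((115 - 1*(-28)) - 1197)/((39 + (-6)**2) + 1/((-16)*(1 + 16))))) - 2482/(-4748) = 2444/((((115 + 28) - 1197)/((39 + 36) - 1/16/17))) - 2482*(-1/4748) = 2444/(((143 - 1197)/(75 - 1/16*1/17))) + 1241/2374 = 2444/((-1054/(75 - 1/272))) + 1241/2374 = 2444/((-1054/20399/272)) + 1241/2374 = 2444/((-1054*272/20399)) + 1241/2374 = 2444/(-286688/20399) + 1241/2374 = 2444*(-20399/286688) + 1241/2374 = -12463789/71672 + 1241/2374 = -14750045067/85074664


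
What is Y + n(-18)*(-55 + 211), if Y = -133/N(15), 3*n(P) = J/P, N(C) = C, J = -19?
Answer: 2071/45 ≈ 46.022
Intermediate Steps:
n(P) = -19/(3*P) (n(P) = (-19/P)/3 = -19/(3*P))
Y = -133/15 ≈ -8.8667
Y + n(-18)*(-55 + 211) = -133/15 + (-19/3/(-18))*(-55 + 211) = -133/15 - 19/3*(-1/18)*156 = -133/15 + (19/54)*156 = -133/15 + 494/9 = 2071/45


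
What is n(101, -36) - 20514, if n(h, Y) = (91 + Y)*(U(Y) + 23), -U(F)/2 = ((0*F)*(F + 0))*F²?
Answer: -19249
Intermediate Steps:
U(F) = 0 (U(F) = -2*(0*F)*(F + 0)*F² = -2*0*F*F² = -0*F² = -2*0 = 0)
n(h, Y) = 2093 + 23*Y (n(h, Y) = (91 + Y)*(0 + 23) = (91 + Y)*23 = 2093 + 23*Y)
n(101, -36) - 20514 = (2093 + 23*(-36)) - 20514 = (2093 - 828) - 20514 = 1265 - 20514 = -19249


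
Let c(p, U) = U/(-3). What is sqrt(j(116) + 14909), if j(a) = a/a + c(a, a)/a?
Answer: sqrt(134187)/3 ≈ 122.11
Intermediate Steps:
c(p, U) = -U/3 (c(p, U) = U*(-1/3) = -U/3)
j(a) = 2/3 (j(a) = a/a + (-a/3)/a = 1 - 1/3 = 2/3)
sqrt(j(116) + 14909) = sqrt(2/3 + 14909) = sqrt(44729/3) = sqrt(134187)/3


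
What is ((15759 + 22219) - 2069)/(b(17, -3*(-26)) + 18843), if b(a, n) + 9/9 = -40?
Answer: 35909/18802 ≈ 1.9098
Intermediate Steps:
b(a, n) = -41 (b(a, n) = -1 - 40 = -41)
((15759 + 22219) - 2069)/(b(17, -3*(-26)) + 18843) = ((15759 + 22219) - 2069)/(-41 + 18843) = (37978 - 2069)/18802 = 35909*(1/18802) = 35909/18802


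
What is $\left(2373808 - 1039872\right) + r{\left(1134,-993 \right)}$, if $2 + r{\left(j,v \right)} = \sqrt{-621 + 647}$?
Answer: $1333934 + \sqrt{26} \approx 1.3339 \cdot 10^{6}$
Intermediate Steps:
$r{\left(j,v \right)} = -2 + \sqrt{26}$ ($r{\left(j,v \right)} = -2 + \sqrt{-621 + 647} = -2 + \sqrt{26}$)
$\left(2373808 - 1039872\right) + r{\left(1134,-993 \right)} = \left(2373808 - 1039872\right) - \left(2 - \sqrt{26}\right) = 1333936 - \left(2 - \sqrt{26}\right) = 1333934 + \sqrt{26}$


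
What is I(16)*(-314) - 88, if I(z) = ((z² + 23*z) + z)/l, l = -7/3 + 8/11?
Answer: 6627016/53 ≈ 1.2504e+5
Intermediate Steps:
l = -53/33 (l = -7*⅓ + 8*(1/11) = -7/3 + 8/11 = -53/33 ≈ -1.6061)
I(z) = -792*z/53 - 33*z²/53 (I(z) = ((z² + 23*z) + z)/(-53/33) = (z² + 24*z)*(-33/53) = -792*z/53 - 33*z²/53)
I(16)*(-314) - 88 = -33/53*16*(24 + 16)*(-314) - 88 = -33/53*16*40*(-314) - 88 = -21120/53*(-314) - 88 = 6631680/53 - 88 = 6627016/53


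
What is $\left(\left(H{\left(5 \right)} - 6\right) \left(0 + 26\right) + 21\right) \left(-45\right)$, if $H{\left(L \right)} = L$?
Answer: $225$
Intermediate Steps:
$\left(\left(H{\left(5 \right)} - 6\right) \left(0 + 26\right) + 21\right) \left(-45\right) = \left(\left(5 - 6\right) \left(0 + 26\right) + 21\right) \left(-45\right) = \left(\left(-1\right) 26 + 21\right) \left(-45\right) = \left(-26 + 21\right) \left(-45\right) = \left(-5\right) \left(-45\right) = 225$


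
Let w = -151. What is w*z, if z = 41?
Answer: -6191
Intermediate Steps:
w*z = -151*41 = -6191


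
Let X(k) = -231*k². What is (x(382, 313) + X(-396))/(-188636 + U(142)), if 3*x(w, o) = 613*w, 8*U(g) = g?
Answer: 433757288/2263419 ≈ 191.64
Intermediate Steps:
U(g) = g/8
x(w, o) = 613*w/3 (x(w, o) = (613*w)/3 = 613*w/3)
(x(382, 313) + X(-396))/(-188636 + U(142)) = ((613/3)*382 - 231*(-396)²)/(-188636 + (⅛)*142) = (234166/3 - 231*156816)/(-188636 + 71/4) = (234166/3 - 36224496)/(-754473/4) = -108439322/3*(-4/754473) = 433757288/2263419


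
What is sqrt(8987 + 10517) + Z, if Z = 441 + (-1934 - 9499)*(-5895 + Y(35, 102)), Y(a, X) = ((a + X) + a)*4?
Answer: 59532072 + 4*sqrt(1219) ≈ 5.9532e+7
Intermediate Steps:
Y(a, X) = 4*X + 8*a (Y(a, X) = ((X + a) + a)*4 = (X + 2*a)*4 = 4*X + 8*a)
Z = 59532072 (Z = 441 + (-1934 - 9499)*(-5895 + (4*102 + 8*35)) = 441 - 11433*(-5895 + (408 + 280)) = 441 - 11433*(-5895 + 688) = 441 - 11433*(-5207) = 441 + 59531631 = 59532072)
sqrt(8987 + 10517) + Z = sqrt(8987 + 10517) + 59532072 = sqrt(19504) + 59532072 = 4*sqrt(1219) + 59532072 = 59532072 + 4*sqrt(1219)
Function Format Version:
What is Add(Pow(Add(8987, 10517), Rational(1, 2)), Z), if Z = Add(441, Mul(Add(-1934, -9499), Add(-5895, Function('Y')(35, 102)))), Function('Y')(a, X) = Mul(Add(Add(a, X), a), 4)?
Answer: Add(59532072, Mul(4, Pow(1219, Rational(1, 2)))) ≈ 5.9532e+7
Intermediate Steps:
Function('Y')(a, X) = Add(Mul(4, X), Mul(8, a)) (Function('Y')(a, X) = Mul(Add(Add(X, a), a), 4) = Mul(Add(X, Mul(2, a)), 4) = Add(Mul(4, X), Mul(8, a)))
Z = 59532072 (Z = Add(441, Mul(Add(-1934, -9499), Add(-5895, Add(Mul(4, 102), Mul(8, 35))))) = Add(441, Mul(-11433, Add(-5895, Add(408, 280)))) = Add(441, Mul(-11433, Add(-5895, 688))) = Add(441, Mul(-11433, -5207)) = Add(441, 59531631) = 59532072)
Add(Pow(Add(8987, 10517), Rational(1, 2)), Z) = Add(Pow(Add(8987, 10517), Rational(1, 2)), 59532072) = Add(Pow(19504, Rational(1, 2)), 59532072) = Add(Mul(4, Pow(1219, Rational(1, 2))), 59532072) = Add(59532072, Mul(4, Pow(1219, Rational(1, 2))))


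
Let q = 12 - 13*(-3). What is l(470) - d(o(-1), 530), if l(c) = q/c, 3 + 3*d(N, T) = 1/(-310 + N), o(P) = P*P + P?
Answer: 4850/4371 ≈ 1.1096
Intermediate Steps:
q = 51 (q = 12 + 39 = 51)
o(P) = P + P² (o(P) = P² + P = P + P²)
d(N, T) = -1 + 1/(3*(-310 + N))
l(c) = 51/c
l(470) - d(o(-1), 530) = 51/470 - (931/3 - (-1)*(1 - 1))/(-310 - (1 - 1)) = 51*(1/470) - (931/3 - (-1)*0)/(-310 - 1*0) = 51/470 - (931/3 - 1*0)/(-310 + 0) = 51/470 - (931/3 + 0)/(-310) = 51/470 - (-1)*931/(310*3) = 51/470 - 1*(-931/930) = 51/470 + 931/930 = 4850/4371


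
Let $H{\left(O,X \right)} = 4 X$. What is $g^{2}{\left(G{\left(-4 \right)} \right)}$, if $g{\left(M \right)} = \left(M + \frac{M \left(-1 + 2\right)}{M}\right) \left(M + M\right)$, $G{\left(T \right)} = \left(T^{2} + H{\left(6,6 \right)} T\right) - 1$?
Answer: $167961600$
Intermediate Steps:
$G{\left(T \right)} = -1 + T^{2} + 24 T$ ($G{\left(T \right)} = \left(T^{2} + 4 \cdot 6 T\right) - 1 = \left(T^{2} + 24 T\right) - 1 = -1 + T^{2} + 24 T$)
$g{\left(M \right)} = 2 M \left(1 + M\right)$ ($g{\left(M \right)} = \left(M + \frac{M 1}{M}\right) 2 M = \left(M + \frac{M}{M}\right) 2 M = \left(M + 1\right) 2 M = \left(1 + M\right) 2 M = 2 M \left(1 + M\right)$)
$g^{2}{\left(G{\left(-4 \right)} \right)} = \left(2 \left(-1 + \left(-4\right)^{2} + 24 \left(-4\right)\right) \left(1 + \left(-1 + \left(-4\right)^{2} + 24 \left(-4\right)\right)\right)\right)^{2} = \left(2 \left(-1 + 16 - 96\right) \left(1 - 81\right)\right)^{2} = \left(2 \left(-81\right) \left(1 - 81\right)\right)^{2} = \left(2 \left(-81\right) \left(-80\right)\right)^{2} = 12960^{2} = 167961600$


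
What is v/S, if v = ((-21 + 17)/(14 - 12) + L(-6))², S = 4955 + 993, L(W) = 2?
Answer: 0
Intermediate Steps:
S = 5948
v = 0 (v = ((-21 + 17)/(14 - 12) + 2)² = (-4/2 + 2)² = (-4*½ + 2)² = (-2 + 2)² = 0² = 0)
v/S = 0/5948 = 0*(1/5948) = 0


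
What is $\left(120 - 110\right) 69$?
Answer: $690$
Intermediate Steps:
$\left(120 - 110\right) 69 = 10 \cdot 69 = 690$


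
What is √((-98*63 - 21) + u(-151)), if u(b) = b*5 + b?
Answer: 3*I*√789 ≈ 84.267*I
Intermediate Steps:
u(b) = 6*b (u(b) = 5*b + b = 6*b)
√((-98*63 - 21) + u(-151)) = √((-98*63 - 21) + 6*(-151)) = √((-6174 - 21) - 906) = √(-6195 - 906) = √(-7101) = 3*I*√789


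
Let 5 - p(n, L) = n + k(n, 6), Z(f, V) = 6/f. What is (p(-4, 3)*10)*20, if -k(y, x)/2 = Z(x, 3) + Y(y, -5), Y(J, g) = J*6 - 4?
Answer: -9000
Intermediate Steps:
Y(J, g) = -4 + 6*J (Y(J, g) = 6*J - 4 = -4 + 6*J)
k(y, x) = 8 - 12*y - 12/x (k(y, x) = -2*(6/x + (-4 + 6*y)) = -2*(-4 + 6*y + 6/x) = 8 - 12*y - 12/x)
p(n, L) = -1 + 11*n (p(n, L) = 5 - (n + (8 - 12*n - 12/6)) = 5 - (n + (8 - 12*n - 12*⅙)) = 5 - (n + (8 - 12*n - 2)) = 5 - (n + (6 - 12*n)) = 5 - (6 - 11*n) = 5 + (-6 + 11*n) = -1 + 11*n)
(p(-4, 3)*10)*20 = ((-1 + 11*(-4))*10)*20 = ((-1 - 44)*10)*20 = -45*10*20 = -450*20 = -9000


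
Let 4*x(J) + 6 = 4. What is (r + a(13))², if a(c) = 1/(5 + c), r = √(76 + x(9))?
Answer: 24463/324 + √302/18 ≈ 76.469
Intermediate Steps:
x(J) = -½ (x(J) = -3/2 + (¼)*4 = -3/2 + 1 = -½)
r = √302/2 (r = √(76 - ½) = √(151/2) = √302/2 ≈ 8.6891)
(r + a(13))² = (√302/2 + 1/(5 + 13))² = (√302/2 + 1/18)² = (1/18 + √302/2)²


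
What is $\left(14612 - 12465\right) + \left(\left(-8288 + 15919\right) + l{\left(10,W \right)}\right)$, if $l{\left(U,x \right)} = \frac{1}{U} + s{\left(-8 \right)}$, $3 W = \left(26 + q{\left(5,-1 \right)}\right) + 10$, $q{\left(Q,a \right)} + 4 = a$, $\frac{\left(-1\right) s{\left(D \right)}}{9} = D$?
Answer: $\frac{98501}{10} \approx 9850.1$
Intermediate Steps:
$s{\left(D \right)} = - 9 D$
$q{\left(Q,a \right)} = -4 + a$
$W = \frac{31}{3}$ ($W = \frac{\left(26 - 5\right) + 10}{3} = \frac{21 + 10}{3} = \frac{1}{3} \cdot 31 = \frac{31}{3} \approx 10.333$)
$l{\left(U,x \right)} = 72 + \frac{1}{U}$ ($l{\left(U,x \right)} = \frac{1}{U} - -72 = \frac{1}{U} + 72 = 72 + \frac{1}{U}$)
$\left(14612 - 12465\right) + \left(\left(-8288 + 15919\right) + l{\left(10,W \right)}\right) = \left(14612 - 12465\right) + \left(\left(-8288 + 15919\right) + \left(72 + \frac{1}{10}\right)\right) = \left(14612 - 12465\right) + \left(7631 + \left(72 + \frac{1}{10}\right)\right) = 2147 + \left(7631 + \frac{721}{10}\right) = 2147 + \frac{77031}{10} = \frac{98501}{10}$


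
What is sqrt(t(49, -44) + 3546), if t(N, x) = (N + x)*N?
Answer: sqrt(3791) ≈ 61.571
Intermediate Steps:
t(N, x) = N*(N + x)
sqrt(t(49, -44) + 3546) = sqrt(49*(49 - 44) + 3546) = sqrt(49*5 + 3546) = sqrt(245 + 3546) = sqrt(3791)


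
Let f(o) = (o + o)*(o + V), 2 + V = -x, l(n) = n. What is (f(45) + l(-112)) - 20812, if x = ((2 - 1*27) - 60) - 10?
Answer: -8504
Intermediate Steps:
x = -95 (x = ((2 - 27) - 60) - 10 = (-25 - 60) - 10 = -85 - 10 = -95)
V = 93 (V = -2 - 1*(-95) = -2 + 95 = 93)
f(o) = 2*o*(93 + o) (f(o) = (o + o)*(o + 93) = (2*o)*(93 + o) = 2*o*(93 + o))
(f(45) + l(-112)) - 20812 = (2*45*(93 + 45) - 112) - 20812 = (2*45*138 - 112) - 20812 = (12420 - 112) - 20812 = 12308 - 20812 = -8504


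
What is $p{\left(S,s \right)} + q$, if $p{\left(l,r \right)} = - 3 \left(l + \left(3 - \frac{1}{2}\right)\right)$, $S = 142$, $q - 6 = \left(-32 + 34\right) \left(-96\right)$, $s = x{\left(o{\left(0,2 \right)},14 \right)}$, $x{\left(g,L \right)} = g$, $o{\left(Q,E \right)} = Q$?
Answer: $- \frac{1239}{2} \approx -619.5$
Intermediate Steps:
$s = 0$
$q = -186$ ($q = 6 + \left(-32 + 34\right) \left(-96\right) = 6 + 2 \left(-96\right) = 6 - 192 = -186$)
$p{\left(l,r \right)} = - \frac{15}{2} - 3 l$ ($p{\left(l,r \right)} = - 3 \left(l + \left(3 - \frac{1}{2}\right)\right) = - 3 \left(l + \frac{5}{2}\right) = - 3 \left(\frac{5}{2} + l\right) = - \frac{15}{2} - 3 l$)
$p{\left(S,s \right)} + q = \left(- \frac{15}{2} - 426\right) - 186 = - \frac{867}{2} - 186 = - \frac{1239}{2}$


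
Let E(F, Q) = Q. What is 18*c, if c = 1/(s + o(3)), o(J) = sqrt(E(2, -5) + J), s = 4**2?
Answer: 48/43 - 3*I*sqrt(2)/43 ≈ 1.1163 - 0.098666*I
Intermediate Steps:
s = 16
o(J) = sqrt(-5 + J)
c = 1/(16 + I*sqrt(2)) (c = 1/(16 + sqrt(-5 + 3)) = 1/(16 + sqrt(-2)) = 1/(16 + I*sqrt(2)) ≈ 0.062016 - 0.0054814*I)
18*c = 18*(8/129 - I*sqrt(2)/258) = 48/43 - 3*I*sqrt(2)/43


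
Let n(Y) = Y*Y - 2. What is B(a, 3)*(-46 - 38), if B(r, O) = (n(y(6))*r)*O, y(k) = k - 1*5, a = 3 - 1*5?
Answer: -504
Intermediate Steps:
a = -2 (a = 3 - 5 = -2)
y(k) = -5 + k (y(k) = k - 5 = -5 + k)
n(Y) = -2 + Y² (n(Y) = Y² - 2 = -2 + Y²)
B(r, O) = -O*r (B(r, O) = ((-2 + (-5 + 6)²)*r)*O = ((-2 + 1²)*r)*O = ((-2 + 1)*r)*O = (-r)*O = -O*r)
B(a, 3)*(-46 - 38) = (-1*3*(-2))*(-46 - 38) = 6*(-84) = -504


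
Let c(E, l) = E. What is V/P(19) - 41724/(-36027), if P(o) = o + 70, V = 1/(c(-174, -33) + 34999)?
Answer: 14368938303/12406998275 ≈ 1.1581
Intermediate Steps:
V = 1/34825 (V = 1/(-174 + 34999) = 1/34825 ≈ 2.8715e-5)
P(o) = 70 + o
V/P(19) - 41724/(-36027) = 1/(34825*(70 + 19)) - 41724/(-36027) = (1/34825)/89 - 41724*(-1/36027) = (1/34825)*(1/89) + 4636/4003 = 1/3099425 + 4636/4003 = 14368938303/12406998275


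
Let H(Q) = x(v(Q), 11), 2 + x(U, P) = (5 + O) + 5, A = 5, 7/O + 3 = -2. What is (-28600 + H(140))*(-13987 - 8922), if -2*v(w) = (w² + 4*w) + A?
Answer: 3275231003/5 ≈ 6.5505e+8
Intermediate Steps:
O = -7/5 (O = 7/(-3 - 2) = 7/(-5) = 7*(-⅕) = -7/5 ≈ -1.4000)
v(w) = -5/2 - 2*w - w²/2 (v(w) = -((w² + 4*w) + 5)/2 = -(5 + w² + 4*w)/2 = -5/2 - 2*w - w²/2)
x(U, P) = 33/5 (x(U, P) = -2 + ((5 - 7/5) + 5) = -2 + (18/5 + 5) = -2 + 43/5 = 33/5)
H(Q) = 33/5
(-28600 + H(140))*(-13987 - 8922) = (-28600 + 33/5)*(-13987 - 8922) = -142967/5*(-22909) = 3275231003/5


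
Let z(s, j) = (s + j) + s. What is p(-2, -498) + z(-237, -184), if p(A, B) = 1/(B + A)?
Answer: -329001/500 ≈ -658.00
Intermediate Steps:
z(s, j) = j + 2*s (z(s, j) = (j + s) + s = j + 2*s)
p(A, B) = 1/(A + B)
p(-2, -498) + z(-237, -184) = 1/(-2 - 498) + (-184 + 2*(-237)) = 1/(-500) + (-184 - 474) = -1/500 - 658 = -329001/500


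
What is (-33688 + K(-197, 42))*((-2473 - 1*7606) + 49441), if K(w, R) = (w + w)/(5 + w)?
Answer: -63645421531/48 ≈ -1.3259e+9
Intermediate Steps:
K(w, R) = 2*w/(5 + w) (K(w, R) = (2*w)/(5 + w) = 2*w/(5 + w))
(-33688 + K(-197, 42))*((-2473 - 1*7606) + 49441) = (-33688 + 2*(-197)/(5 - 197))*((-2473 - 1*7606) + 49441) = (-33688 + 2*(-197)/(-192))*((-2473 - 7606) + 49441) = (-33688 + 2*(-197)*(-1/192))*(-10079 + 49441) = (-33688 + 197/96)*39362 = -3233851/96*39362 = -63645421531/48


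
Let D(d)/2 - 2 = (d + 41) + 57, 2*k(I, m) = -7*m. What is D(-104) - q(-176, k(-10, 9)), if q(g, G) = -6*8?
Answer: 40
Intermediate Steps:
k(I, m) = -7*m/2 (k(I, m) = (-7*m)/2 = -7*m/2)
q(g, G) = -48
D(d) = 200 + 2*d (D(d) = 4 + 2*((d + 41) + 57) = 4 + 2*((41 + d) + 57) = 4 + 2*(98 + d) = 4 + (196 + 2*d) = 200 + 2*d)
D(-104) - q(-176, k(-10, 9)) = (200 + 2*(-104)) - 1*(-48) = (200 - 208) + 48 = -8 + 48 = 40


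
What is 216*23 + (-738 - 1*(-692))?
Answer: 4922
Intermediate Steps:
216*23 + (-738 - 1*(-692)) = 4968 + (-738 + 692) = 4968 - 46 = 4922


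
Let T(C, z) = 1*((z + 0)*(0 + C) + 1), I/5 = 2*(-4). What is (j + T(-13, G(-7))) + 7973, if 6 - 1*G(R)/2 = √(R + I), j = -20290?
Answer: -12472 + 26*I*√47 ≈ -12472.0 + 178.25*I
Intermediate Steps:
I = -40 (I = 5*(2*(-4)) = 5*(-8) = -40)
G(R) = 12 - 2*√(-40 + R) (G(R) = 12 - 2*√(R - 40) = 12 - 2*√(-40 + R))
T(C, z) = 1 + C*z (T(C, z) = 1*(z*C + 1) = 1*(C*z + 1) = 1*(1 + C*z) = 1 + C*z)
(j + T(-13, G(-7))) + 7973 = (-20290 + (1 - 13*(12 - 2*√(-40 - 7)))) + 7973 = (-20290 + (1 - 13*(12 - 2*I*√47))) + 7973 = (-20290 + (1 + (-156 + 26*I*√47))) + 7973 = (-20290 + (-155 + 26*I*√47)) + 7973 = (-20445 + 26*I*√47) + 7973 = -12472 + 26*I*√47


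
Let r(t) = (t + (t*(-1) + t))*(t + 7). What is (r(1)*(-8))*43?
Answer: -2752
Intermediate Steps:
r(t) = t*(7 + t) (r(t) = (t + (-t + t))*(7 + t) = (t + 0)*(7 + t) = t*(7 + t))
(r(1)*(-8))*43 = ((1*(7 + 1))*(-8))*43 = ((1*8)*(-8))*43 = (8*(-8))*43 = -64*43 = -2752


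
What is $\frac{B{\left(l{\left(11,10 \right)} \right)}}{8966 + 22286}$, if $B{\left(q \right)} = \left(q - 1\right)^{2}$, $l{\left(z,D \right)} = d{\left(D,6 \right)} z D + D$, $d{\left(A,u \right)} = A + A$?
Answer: $\frac{4879681}{31252} \approx 156.14$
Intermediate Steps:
$d{\left(A,u \right)} = 2 A$
$l{\left(z,D \right)} = D + 2 z D^{2}$ ($l{\left(z,D \right)} = 2 D z D + D = 2 z D^{2} + D = D + 2 z D^{2}$)
$B{\left(q \right)} = \left(-1 + q\right)^{2}$
$\frac{B{\left(l{\left(11,10 \right)} \right)}}{8966 + 22286} = \frac{\left(-1 + 10 \left(1 + 2 \cdot 10 \cdot 11\right)\right)^{2}}{8966 + 22286} = \frac{\left(-1 + 10 \left(1 + 220\right)\right)^{2}}{31252} = \left(-1 + 10 \cdot 221\right)^{2} \cdot \frac{1}{31252} = \left(-1 + 2210\right)^{2} \cdot \frac{1}{31252} = 2209^{2} \cdot \frac{1}{31252} = 4879681 \cdot \frac{1}{31252} = \frac{4879681}{31252}$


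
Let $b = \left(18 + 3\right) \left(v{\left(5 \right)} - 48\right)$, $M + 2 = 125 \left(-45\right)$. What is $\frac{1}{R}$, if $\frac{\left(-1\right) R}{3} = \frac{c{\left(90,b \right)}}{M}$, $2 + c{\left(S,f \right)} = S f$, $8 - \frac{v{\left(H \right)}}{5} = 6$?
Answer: $- \frac{5627}{215466} \approx -0.026115$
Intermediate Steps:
$M = -5627$ ($M = -2 + 125 \left(-45\right) = -2 - 5625 = -5627$)
$v{\left(H \right)} = 10$ ($v{\left(H \right)} = 40 - 30 = 10$)
$b = -798$ ($b = \left(18 + 3\right) \left(10 - 48\right) = 21 \left(-38\right) = -798$)
$c{\left(S,f \right)} = -2 + S f$
$R = - \frac{215466}{5627}$ ($R = - 3 \frac{-2 + 90 \left(-798\right)}{-5627} = - 3 \left(-2 - 71820\right) \left(- \frac{1}{5627}\right) = - 3 \left(\left(-71822\right) \left(- \frac{1}{5627}\right)\right) = \left(-3\right) \frac{71822}{5627} = - \frac{215466}{5627} \approx -38.291$)
$\frac{1}{R} = \frac{1}{- \frac{215466}{5627}} = - \frac{5627}{215466}$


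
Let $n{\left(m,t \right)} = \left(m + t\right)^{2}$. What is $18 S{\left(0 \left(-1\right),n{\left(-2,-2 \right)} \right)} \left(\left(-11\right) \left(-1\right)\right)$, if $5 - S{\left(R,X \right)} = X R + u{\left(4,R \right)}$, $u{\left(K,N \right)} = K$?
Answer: $198$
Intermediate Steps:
$S{\left(R,X \right)} = 1 - R X$ ($S{\left(R,X \right)} = 5 - \left(X R + 4\right) = 5 - \left(R X + 4\right) = 5 - \left(4 + R X\right) = 1 - R X$)
$18 S{\left(0 \left(-1\right),n{\left(-2,-2 \right)} \right)} \left(\left(-11\right) \left(-1\right)\right) = 18 \left(1 - 0 \left(-1\right) \left(-2 - 2\right)^{2}\right) \left(\left(-11\right) \left(-1\right)\right) = 18 \left(1 - 0 \left(-4\right)^{2}\right) 11 = 18 \left(1 - 0 \cdot 16\right) 11 = 18 \left(1 + 0\right) 11 = 18 \cdot 1 \cdot 11 = 18 \cdot 11 = 198$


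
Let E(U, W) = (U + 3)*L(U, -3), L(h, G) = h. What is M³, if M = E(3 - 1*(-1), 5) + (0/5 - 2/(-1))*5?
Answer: 54872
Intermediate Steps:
E(U, W) = U*(3 + U) (E(U, W) = (U + 3)*U = (3 + U)*U = U*(3 + U))
M = 38 (M = (3 - 1*(-1))*(3 + (3 - 1*(-1))) + (0/5 - 2/(-1))*5 = (3 + 1)*(3 + (3 + 1)) + (0*(⅕) - 2*(-1))*5 = 4*(3 + 4) + (0 + 2)*5 = 4*7 + 2*5 = 28 + 10 = 38)
M³ = 38³ = 54872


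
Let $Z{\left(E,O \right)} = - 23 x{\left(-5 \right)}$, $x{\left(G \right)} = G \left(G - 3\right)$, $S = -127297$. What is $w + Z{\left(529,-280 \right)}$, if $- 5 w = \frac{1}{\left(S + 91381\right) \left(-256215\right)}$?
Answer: $- \frac{42330202524001}{46011089700} \approx -920.0$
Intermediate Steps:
$x{\left(G \right)} = G \left(-3 + G\right)$
$Z{\left(E,O \right)} = -920$ ($Z{\left(E,O \right)} = - 23 \left(- 5 \left(-3 - 5\right)\right) = - 23 \left(\left(-5\right) \left(-8\right)\right) = \left(-23\right) 40 = -920$)
$w = - \frac{1}{46011089700}$ ($w = - \frac{\frac{1}{-127297 + 91381} \frac{1}{-256215}}{5} = - \frac{\frac{1}{-35916} \left(- \frac{1}{256215}\right)}{5} = - \frac{\left(- \frac{1}{35916}\right) \left(- \frac{1}{256215}\right)}{5} = \left(- \frac{1}{5}\right) \frac{1}{9202217940} = - \frac{1}{46011089700} \approx -2.1734 \cdot 10^{-11}$)
$w + Z{\left(529,-280 \right)} = - \frac{1}{46011089700} - 920 = - \frac{42330202524001}{46011089700}$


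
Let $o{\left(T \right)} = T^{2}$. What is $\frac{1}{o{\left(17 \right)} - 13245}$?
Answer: $- \frac{1}{12956} \approx -7.7184 \cdot 10^{-5}$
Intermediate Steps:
$\frac{1}{o{\left(17 \right)} - 13245} = \frac{1}{17^{2} - 13245} = \frac{1}{289 - 13245} = \frac{1}{-12956} = - \frac{1}{12956}$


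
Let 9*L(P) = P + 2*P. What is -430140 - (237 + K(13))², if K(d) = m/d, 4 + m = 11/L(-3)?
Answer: -82094016/169 ≈ -4.8576e+5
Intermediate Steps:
L(P) = P/3 (L(P) = (P + 2*P)/9 = (3*P)/9 = P/3)
m = -15 (m = -4 + 11/(((⅓)*(-3))) = -4 + 11/(-1) = -4 + 11*(-1) = -4 - 11 = -15)
K(d) = -15/d
-430140 - (237 + K(13))² = -430140 - (237 - 15/13)² = -430140 - (3066/13)² = -430140 - 1*9400356/169 = -430140 - 9400356/169 = -82094016/169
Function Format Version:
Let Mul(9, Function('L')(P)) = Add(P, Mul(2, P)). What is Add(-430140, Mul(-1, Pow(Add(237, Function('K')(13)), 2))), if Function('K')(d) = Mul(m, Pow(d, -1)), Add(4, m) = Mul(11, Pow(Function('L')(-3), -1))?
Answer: Rational(-82094016, 169) ≈ -4.8576e+5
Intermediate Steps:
Function('L')(P) = Mul(Rational(1, 3), P) (Function('L')(P) = Mul(Rational(1, 9), Add(P, Mul(2, P))) = Mul(Rational(1, 9), Mul(3, P)) = Mul(Rational(1, 3), P))
m = -15 (m = Add(-4, Mul(11, Pow(Mul(Rational(1, 3), -3), -1))) = Add(-4, Mul(11, Pow(-1, -1))) = Add(-4, Mul(11, -1)) = Add(-4, -11) = -15)
Function('K')(d) = Mul(-15, Pow(d, -1))
Add(-430140, Mul(-1, Pow(Add(237, Function('K')(13)), 2))) = Add(-430140, Mul(-1, Pow(Add(237, Mul(-15, Pow(13, -1))), 2))) = Add(-430140, Mul(-1, Pow(Add(237, Mul(-15, Rational(1, 13))), 2))) = Add(-430140, Mul(-1, Pow(Add(237, Rational(-15, 13)), 2))) = Add(-430140, Mul(-1, Pow(Rational(3066, 13), 2))) = Add(-430140, Mul(-1, Rational(9400356, 169))) = Add(-430140, Rational(-9400356, 169)) = Rational(-82094016, 169)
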